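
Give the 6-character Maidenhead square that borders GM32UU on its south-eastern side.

Longitude subsquare u = 20; +1 → 21 = v.
Latitude subsquare u = 20; −1 → 19 = t.

GM32vt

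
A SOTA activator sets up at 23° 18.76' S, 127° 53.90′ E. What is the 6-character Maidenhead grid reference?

Add 180° to longitude and 90° to latitude: 307.8983, 66.6873.
Field: lon ⌊307.8983/20⌋ = 15 → P; lat ⌊66.6873/10⌋ = 6 → G.
Square: lon ⌊7.8983/2⌋ = 3; lat ⌊6.6873/1⌋ = 6.
Subsquare: lon ⌊1.8983/0.0833333⌋ = 22 → w; lat ⌊0.6873/0.0416667⌋ = 16 → q.

PG36wq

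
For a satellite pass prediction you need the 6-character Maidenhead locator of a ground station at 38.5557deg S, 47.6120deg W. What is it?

GF61ek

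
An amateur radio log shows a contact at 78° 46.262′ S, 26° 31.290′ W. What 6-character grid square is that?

HB61rf

Shift to the Maidenhead origin (180°W, 90°S): lon 153.4785, lat 11.2290.
Field: lon ⌊153.4785/20⌋ = 7 → H; lat ⌊11.2290/10⌋ = 1 → B.
Square: lon ⌊13.4785/2⌋ = 6; lat ⌊1.2290/1⌋ = 1.
Subsquare: lon ⌊1.4785/0.0833333⌋ = 17 → r; lat ⌊0.2290/0.0416667⌋ = 5 → f.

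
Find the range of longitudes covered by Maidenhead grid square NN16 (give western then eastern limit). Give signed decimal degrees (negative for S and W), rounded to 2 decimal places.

Field N=13, N=13: +13·20° lon, +13·10° lat → SW at lon 80°, lat 40°.
Square 1, 6: +1·2° lon, +6·1° lat → SW at lon 82°, lat 46°.
Cell spans 2° lon × 1° lat.
west 82.00, east 84.00.

82.00, 84.00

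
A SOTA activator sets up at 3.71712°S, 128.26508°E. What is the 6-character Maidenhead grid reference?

PI46dg

Shift to the Maidenhead origin (180°W, 90°S): lon 308.2651, lat 86.2829.
Field: 308.2651/20 → 15 → P, 86.2829/10 → 8 → I; chars PI.
Square: 8.2651/2 → 4, 6.2829/1 → 6; chars 46.
Subsquare: 0.2651/0.0833333 → 3 → d, 0.2829/0.0416667 → 6 → g; chars dg.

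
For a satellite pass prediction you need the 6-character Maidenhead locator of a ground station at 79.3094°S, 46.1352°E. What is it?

LB30bq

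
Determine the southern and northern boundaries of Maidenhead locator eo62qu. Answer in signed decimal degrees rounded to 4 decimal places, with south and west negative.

Field E=4, O=14: +4·20° lon, +14·10° lat → SW at lon -100°, lat 50°.
Square 6, 2: +6·2° lon, +2·1° lat → SW at lon -88°, lat 52°.
Subsquare q=16, u=20: +16·0.0833333° lon, +20·0.0416667° lat → SW at lon -86.6667°, lat 52.8333°.
Cell spans 0.0833333° lon × 0.0416667° lat.
south 52.8333, north 52.8750.

52.8333, 52.8750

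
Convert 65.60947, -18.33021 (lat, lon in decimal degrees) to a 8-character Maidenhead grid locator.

Shift to the Maidenhead origin (180°W, 90°S): lon 161.66979, lat 155.60947.
Field (20°×10°, letters A–R): 161.66979/20 → 8 → I, 155.60947/10 → 15 → P; chars IP.
Square (2°×1°, digits 0–9): 1.66979/2 → 0, 5.60947/1 → 5; chars 05.
Subsquare (5′×2.5′, letters a–x): 1.66979/0.0833333 → 20 → u, 0.60947/0.0416667 → 14 → o; chars uo.
Extended square (30″×15″, digits 0–9): 0.00312/0.00833333 → 0, 0.02614/0.00416667 → 6; chars 06.

IP05uo06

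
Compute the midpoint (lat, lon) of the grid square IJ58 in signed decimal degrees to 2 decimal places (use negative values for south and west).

8.50, -9.00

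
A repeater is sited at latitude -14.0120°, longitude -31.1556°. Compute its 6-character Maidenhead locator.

Add 180° to longitude and 90° to latitude: 148.8444, 75.9880.
Field (20°×10°, letters A–R): lon ⌊148.8444/20⌋ = 7 → H; lat ⌊75.9880/10⌋ = 7 → H.
Square (2°×1°, digits 0–9): lon ⌊8.8444/2⌋ = 4; lat ⌊5.9880/1⌋ = 5.
Subsquare (5′×2.5′, letters a–x): lon ⌊0.8444/0.0833333⌋ = 10 → k; lat ⌊0.9880/0.0416667⌋ = 23 → x.

HH45kx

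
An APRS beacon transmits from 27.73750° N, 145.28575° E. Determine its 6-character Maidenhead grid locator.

QL27pr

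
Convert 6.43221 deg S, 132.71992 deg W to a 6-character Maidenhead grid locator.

CI33pn

Offset from 180°W / 90°S: lon 47.2801°, lat 83.5678°.
Field: lon ⌊47.2801/20⌋ = 2 → C; lat ⌊83.5678/10⌋ = 8 → I.
Square: lon ⌊7.2801/2⌋ = 3; lat ⌊3.5678/1⌋ = 3.
Subsquare: lon ⌊1.2801/0.0833333⌋ = 15 → p; lat ⌊0.5678/0.0416667⌋ = 13 → n.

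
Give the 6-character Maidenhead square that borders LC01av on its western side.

KC91xv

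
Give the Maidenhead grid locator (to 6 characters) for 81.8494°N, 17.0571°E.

Offset from 180°W / 90°S: lon 197.0571°, lat 171.8494°.
Field: 197.0571/20 → 9 → J, 171.8494/10 → 17 → R; chars JR.
Square: 17.0571/2 → 8, 1.8494/1 → 1; chars 81.
Subsquare: 1.0571/0.0833333 → 12 → m, 0.8494/0.0416667 → 20 → u; chars mu.

JR81mu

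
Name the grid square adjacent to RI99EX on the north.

RJ90ea

Latitude subsquare x = 23; +1 → 24, wraps to 0 = a, carry into square.
Latitude square 9; +1 → 10, wraps to 0, carry into field.
Latitude field I = 8; +1 → 9 = J.
The longitude characters are unchanged.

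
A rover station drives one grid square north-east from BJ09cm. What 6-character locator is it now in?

Longitude subsquare c = 2; +1 → 3 = d.
Latitude subsquare m = 12; +1 → 13 = n.

BJ09dn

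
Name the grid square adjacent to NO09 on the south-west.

MO98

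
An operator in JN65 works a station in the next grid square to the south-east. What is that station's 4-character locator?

Longitude square 6; +1 → 7.
Latitude square 5; −1 → 4.

JN74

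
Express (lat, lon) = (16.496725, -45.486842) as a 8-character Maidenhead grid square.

GK76gl19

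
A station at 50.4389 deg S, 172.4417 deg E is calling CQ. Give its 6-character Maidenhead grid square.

RD69fn

Shift to the Maidenhead origin (180°W, 90°S): lon 352.4417, lat 39.5611.
Field: 352.4417/20 → 17 → R, 39.5611/10 → 3 → D; chars RD.
Square: 12.4417/2 → 6, 9.5611/1 → 9; chars 69.
Subsquare: 0.4417/0.0833333 → 5 → f, 0.5611/0.0416667 → 13 → n; chars fn.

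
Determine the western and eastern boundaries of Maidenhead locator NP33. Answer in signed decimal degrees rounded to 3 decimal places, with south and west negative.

86.000, 88.000

Field N=13, P=15: +13·20° lon, +15·10° lat → SW at lon 80°, lat 60°.
Square 3, 3: +3·2° lon, +3·1° lat → SW at lon 86°, lat 63°.
Cell spans 2° lon × 1° lat.
west 86.000, east 88.000.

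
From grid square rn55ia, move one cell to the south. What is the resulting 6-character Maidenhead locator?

RN54ix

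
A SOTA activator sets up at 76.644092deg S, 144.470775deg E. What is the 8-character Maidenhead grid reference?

QB23fi65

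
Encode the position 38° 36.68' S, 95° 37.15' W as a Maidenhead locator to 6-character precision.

Offset from 180°W / 90°S: lon 84.3808°, lat 51.3887°.
Field: lon ⌊84.3808/20⌋ = 4 → E; lat ⌊51.3887/10⌋ = 5 → F.
Square: lon ⌊4.3808/2⌋ = 2; lat ⌊1.3887/1⌋ = 1.
Subsquare: lon ⌊0.3808/0.0833333⌋ = 4 → e; lat ⌊0.3887/0.0416667⌋ = 9 → j.

EF21ej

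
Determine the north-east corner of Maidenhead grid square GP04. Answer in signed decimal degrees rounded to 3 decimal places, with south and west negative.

65.000, -58.000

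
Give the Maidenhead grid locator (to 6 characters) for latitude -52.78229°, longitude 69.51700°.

MD47sf

Shift to the Maidenhead origin (180°W, 90°S): lon 249.5170, lat 37.2177.
Field: 249.5170/20 → 12 → M, 37.2177/10 → 3 → D; chars MD.
Square: 9.5170/2 → 4, 7.2177/1 → 7; chars 47.
Subsquare: 1.5170/0.0833333 → 18 → s, 0.2177/0.0416667 → 5 → f; chars sf.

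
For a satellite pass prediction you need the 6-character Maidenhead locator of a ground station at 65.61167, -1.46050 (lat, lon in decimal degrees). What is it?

Add 180° to longitude and 90° to latitude: 178.5395, 155.6117.
Field: 178.5395/20 → 8 → I, 155.6117/10 → 15 → P; chars IP.
Square: 18.5395/2 → 9, 5.6117/1 → 5; chars 95.
Subsquare: 0.5395/0.0833333 → 6 → g, 0.6117/0.0416667 → 14 → o; chars go.

IP95go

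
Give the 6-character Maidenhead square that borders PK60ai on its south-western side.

PK50xh

Longitude subsquare a = 0; −1 → -1, wraps to 23 = x, carry into square.
Longitude square 6; −1 → 5.
Latitude subsquare i = 8; −1 → 7 = h.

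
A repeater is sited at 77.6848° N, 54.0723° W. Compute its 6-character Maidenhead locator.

Shift to the Maidenhead origin (180°W, 90°S): lon 125.9277, lat 167.6848.
Field (20°×10°, letters A–R): lon ⌊125.9277/20⌋ = 6 → G; lat ⌊167.6848/10⌋ = 16 → Q.
Square (2°×1°, digits 0–9): lon ⌊5.9277/2⌋ = 2; lat ⌊7.6848/1⌋ = 7.
Subsquare (5′×2.5′, letters a–x): lon ⌊1.9277/0.0833333⌋ = 23 → x; lat ⌊0.6848/0.0416667⌋ = 16 → q.

GQ27xq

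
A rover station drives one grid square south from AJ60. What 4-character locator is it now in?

Latitude square 0; −1 → -1, wraps to 9, carry into field.
Latitude field J = 9; −1 → 8 = I.
The longitude characters are unchanged.

AI69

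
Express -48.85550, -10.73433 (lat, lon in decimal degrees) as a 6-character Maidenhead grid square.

IE41pd

Shift to the Maidenhead origin (180°W, 90°S): lon 169.2657, lat 41.1445.
Field (20°×10°, letters A–R): 169.2657/20 → 8 → I, 41.1445/10 → 4 → E; chars IE.
Square (2°×1°, digits 0–9): 9.2657/2 → 4, 1.1445/1 → 1; chars 41.
Subsquare (5′×2.5′, letters a–x): 1.2657/0.0833333 → 15 → p, 0.1445/0.0416667 → 3 → d; chars pd.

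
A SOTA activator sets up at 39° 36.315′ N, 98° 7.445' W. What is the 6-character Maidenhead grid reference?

EM09wo

Add 180° to longitude and 90° to latitude: 81.8759, 129.6053.
Field: lon ⌊81.8759/20⌋ = 4 → E; lat ⌊129.6053/10⌋ = 12 → M.
Square: lon ⌊1.8759/2⌋ = 0; lat ⌊9.6053/1⌋ = 9.
Subsquare: lon ⌊1.8759/0.0833333⌋ = 22 → w; lat ⌊0.6053/0.0416667⌋ = 14 → o.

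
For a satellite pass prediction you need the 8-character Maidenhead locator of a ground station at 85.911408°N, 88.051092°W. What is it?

ER55xv38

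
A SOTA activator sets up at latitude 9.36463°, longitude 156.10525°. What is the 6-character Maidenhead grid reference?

Add 180° to longitude and 90° to latitude: 336.1053, 99.3646.
Field: 336.1053/20 → 16 → Q, 99.3646/10 → 9 → J; chars QJ.
Square: 16.1053/2 → 8, 9.3646/1 → 9; chars 89.
Subsquare: 0.1053/0.0833333 → 1 → b, 0.3646/0.0416667 → 8 → i; chars bi.

QJ89bi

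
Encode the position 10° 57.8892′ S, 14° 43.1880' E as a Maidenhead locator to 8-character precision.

JH79ia68

Add 180° to longitude and 90° to latitude: 194.71980, 79.03518.
Field: lon ⌊194.71980/20⌋ = 9 → J; lat ⌊79.03518/10⌋ = 7 → H.
Square: lon ⌊14.71980/2⌋ = 7; lat ⌊9.03518/1⌋ = 9.
Subsquare: lon ⌊0.71980/0.0833333⌋ = 8 → i; lat ⌊0.03518/0.0416667⌋ = 0 → a.
Extended square: lon ⌊0.05313/0.00833333⌋ = 6; lat ⌊0.03518/0.00416667⌋ = 8.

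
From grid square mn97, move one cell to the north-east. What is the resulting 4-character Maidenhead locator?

NN08

Longitude square 9; +1 → 10, wraps to 0, carry into field.
Longitude field M = 12; +1 → 13 = N.
Latitude square 7; +1 → 8.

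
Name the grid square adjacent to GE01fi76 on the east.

Longitude extended square 7; +1 → 8.
The latitude characters are unchanged.

GE01fi86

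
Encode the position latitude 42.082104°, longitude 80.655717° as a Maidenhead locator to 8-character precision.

Add 180° to longitude and 90° to latitude: 260.65572, 132.08210.
Field: lon ⌊260.65572/20⌋ = 13 → N; lat ⌊132.08210/10⌋ = 13 → N.
Square: lon ⌊0.65572/2⌋ = 0; lat ⌊2.08210/1⌋ = 2.
Subsquare: lon ⌊0.65572/0.0833333⌋ = 7 → h; lat ⌊0.08210/0.0416667⌋ = 1 → b.
Extended square: lon ⌊0.07238/0.00833333⌋ = 8; lat ⌊0.04044/0.00416667⌋ = 9.

NN02hb89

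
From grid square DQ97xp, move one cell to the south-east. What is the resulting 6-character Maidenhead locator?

EQ07ao

Longitude subsquare x = 23; +1 → 24, wraps to 0 = a, carry into square.
Longitude square 9; +1 → 10, wraps to 0, carry into field.
Longitude field D = 3; +1 → 4 = E.
Latitude subsquare p = 15; −1 → 14 = o.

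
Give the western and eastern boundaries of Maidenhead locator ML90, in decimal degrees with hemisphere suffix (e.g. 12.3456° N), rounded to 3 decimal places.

78.000° E, 80.000° E

Field M=12, L=11: +12·20° lon, +11·10° lat → SW at lon 60°, lat 20°.
Square 9, 0: +9·2° lon, +0·1° lat → SW at lon 78°, lat 20°.
Cell spans 2° lon × 1° lat.
west 78.000° E, east 80.000° E.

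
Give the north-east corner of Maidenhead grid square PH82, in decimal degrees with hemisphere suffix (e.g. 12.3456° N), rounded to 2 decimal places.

Field P=15, H=7: +15·20° lon, +7·10° lat → SW at lon 120°, lat -20°.
Square 8, 2: +8·2° lon, +2·1° lat → SW at lon 136°, lat -18°.
Cell spans 2° lon × 1° lat. NE corner is SW corner plus one full cell.
latitude 17.00° S, longitude 138.00° E.

17.00° S, 138.00° E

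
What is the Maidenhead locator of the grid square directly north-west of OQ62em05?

OQ62dm96

Longitude extended square 0; −1 → -1, wraps to 9, carry into subsquare.
Longitude subsquare e = 4; −1 → 3 = d.
Latitude extended square 5; +1 → 6.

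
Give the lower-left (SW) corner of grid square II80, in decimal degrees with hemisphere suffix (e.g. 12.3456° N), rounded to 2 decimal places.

Field I=8, I=8: +8·20° lon, +8·10° lat → SW at lon -20°, lat -10°.
Square 8, 0: +8·2° lon, +0·1° lat → SW at lon -4°, lat -10°.
latitude 10.00° S, longitude 4.00° W.

10.00° S, 4.00° W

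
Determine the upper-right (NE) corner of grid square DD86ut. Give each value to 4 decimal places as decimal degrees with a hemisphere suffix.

53.1667° S, 102.2500° W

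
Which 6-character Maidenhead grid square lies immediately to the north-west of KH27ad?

KH17xe

Longitude subsquare a = 0; −1 → -1, wraps to 23 = x, carry into square.
Longitude square 2; −1 → 1.
Latitude subsquare d = 3; +1 → 4 = e.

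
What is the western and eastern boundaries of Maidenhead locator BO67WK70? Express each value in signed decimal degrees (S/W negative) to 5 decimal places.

-146.10833, -146.10000

Field B=1, O=14: +1·20° lon, +14·10° lat → SW at lon -160°, lat 50°.
Square 6, 7: +6·2° lon, +7·1° lat → SW at lon -148°, lat 57°.
Subsquare w=22, k=10: +22·0.0833333° lon, +10·0.0416667° lat → SW at lon -146.167°, lat 57.4167°.
Extended square 7, 0: +7·0.00833333° lon, +0·0.00416667° lat → SW at lon -146.108°, lat 57.4167°.
Cell spans 0.00833333° lon × 0.00416667° lat.
west -146.10833, east -146.10000.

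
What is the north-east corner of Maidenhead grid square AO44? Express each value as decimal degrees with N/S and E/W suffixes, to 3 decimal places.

55.000° N, 170.000° W

Field A=0, O=14: +0·20° lon, +14·10° lat → SW at lon -180°, lat 50°.
Square 4, 4: +4·2° lon, +4·1° lat → SW at lon -172°, lat 54°.
Cell spans 2° lon × 1° lat. NE corner is SW corner plus one full cell.
latitude 55.000° N, longitude 170.000° W.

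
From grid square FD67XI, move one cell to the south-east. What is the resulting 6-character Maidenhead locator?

FD77ah

Longitude subsquare x = 23; +1 → 24, wraps to 0 = a, carry into square.
Longitude square 6; +1 → 7.
Latitude subsquare i = 8; −1 → 7 = h.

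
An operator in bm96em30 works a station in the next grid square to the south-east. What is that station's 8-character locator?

BM96el49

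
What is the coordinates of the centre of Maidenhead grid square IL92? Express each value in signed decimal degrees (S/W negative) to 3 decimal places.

22.500, -1.000

Field I=8, L=11: +8·20° lon, +11·10° lat → SW at lon -20°, lat 20°.
Square 9, 2: +9·2° lon, +2·1° lat → SW at lon -2°, lat 22°.
Cell spans 2° lon × 1° lat. Centre is SW corner plus half of each.
latitude 22.500, longitude -1.000.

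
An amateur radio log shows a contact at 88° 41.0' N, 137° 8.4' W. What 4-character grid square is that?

CR18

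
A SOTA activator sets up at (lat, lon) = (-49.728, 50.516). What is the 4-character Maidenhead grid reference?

LE50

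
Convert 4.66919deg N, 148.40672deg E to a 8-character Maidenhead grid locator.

Add 180° to longitude and 90° to latitude: 328.40672, 94.66919.
Field: lon ⌊328.40672/20⌋ = 16 → Q; lat ⌊94.66919/10⌋ = 9 → J.
Square: lon ⌊8.40672/2⌋ = 4; lat ⌊4.66919/1⌋ = 4.
Subsquare: lon ⌊0.40672/0.0833333⌋ = 4 → e; lat ⌊0.66919/0.0416667⌋ = 16 → q.
Extended square: lon ⌊0.07339/0.00833333⌋ = 8; lat ⌊0.00252/0.00416667⌋ = 0.

QJ44eq80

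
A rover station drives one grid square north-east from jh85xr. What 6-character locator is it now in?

JH95as

Longitude subsquare x = 23; +1 → 24, wraps to 0 = a, carry into square.
Longitude square 8; +1 → 9.
Latitude subsquare r = 17; +1 → 18 = s.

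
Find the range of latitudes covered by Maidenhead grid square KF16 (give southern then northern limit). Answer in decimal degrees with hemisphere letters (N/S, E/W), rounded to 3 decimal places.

34.000° S, 33.000° S

Field K=10, F=5: +10·20° lon, +5·10° lat → SW at lon 20°, lat -40°.
Square 1, 6: +1·2° lon, +6·1° lat → SW at lon 22°, lat -34°.
Cell spans 2° lon × 1° lat.
south 34.000° S, north 33.000° S.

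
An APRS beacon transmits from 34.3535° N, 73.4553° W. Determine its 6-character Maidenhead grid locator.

Add 180° to longitude and 90° to latitude: 106.5447, 124.3535.
Field (20°×10°, letters A–R): lon ⌊106.5447/20⌋ = 5 → F; lat ⌊124.3535/10⌋ = 12 → M.
Square (2°×1°, digits 0–9): lon ⌊6.5447/2⌋ = 3; lat ⌊4.3535/1⌋ = 4.
Subsquare (5′×2.5′, letters a–x): lon ⌊0.5447/0.0833333⌋ = 6 → g; lat ⌊0.3535/0.0416667⌋ = 8 → i.

FM34gi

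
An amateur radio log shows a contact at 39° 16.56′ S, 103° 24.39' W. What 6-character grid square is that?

DF80hr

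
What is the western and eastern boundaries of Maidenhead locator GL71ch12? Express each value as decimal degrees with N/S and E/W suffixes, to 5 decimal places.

Field G=6, L=11: +6·20° lon, +11·10° lat → SW at lon -60°, lat 20°.
Square 7, 1: +7·2° lon, +1·1° lat → SW at lon -46°, lat 21°.
Subsquare c=2, h=7: +2·0.0833333° lon, +7·0.0416667° lat → SW at lon -45.8333°, lat 21.2917°.
Extended square 1, 2: +1·0.00833333° lon, +2·0.00416667° lat → SW at lon -45.825°, lat 21.3°.
Cell spans 0.00833333° lon × 0.00416667° lat.
west 45.82500° W, east 45.81667° W.

45.82500° W, 45.81667° W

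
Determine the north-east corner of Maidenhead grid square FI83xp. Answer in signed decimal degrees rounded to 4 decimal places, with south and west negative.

-6.3333, -62.0000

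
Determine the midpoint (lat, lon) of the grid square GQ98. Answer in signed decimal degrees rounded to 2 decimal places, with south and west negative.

78.50, -41.00

Field G=6, Q=16: +6·20° lon, +16·10° lat → SW at lon -60°, lat 70°.
Square 9, 8: +9·2° lon, +8·1° lat → SW at lon -42°, lat 78°.
Cell spans 2° lon × 1° lat. Centre is SW corner plus half of each.
latitude 78.50, longitude -41.00.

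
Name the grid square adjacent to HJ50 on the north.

Latitude square 0; +1 → 1.
The longitude characters are unchanged.

HJ51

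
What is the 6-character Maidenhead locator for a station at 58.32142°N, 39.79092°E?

KO98vh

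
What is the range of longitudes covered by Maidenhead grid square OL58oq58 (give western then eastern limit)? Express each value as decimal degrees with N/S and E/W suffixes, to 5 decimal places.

111.20833° E, 111.21667° E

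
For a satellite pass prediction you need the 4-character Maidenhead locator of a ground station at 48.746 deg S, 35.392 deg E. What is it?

KE71

Offset from 180°W / 90°S: lon 215.39°, lat 41.25°.
Field (20°×10°, letters A–R): 215.39/20 → 10 → K, 41.25/10 → 4 → E; chars KE.
Square (2°×1°, digits 0–9): 15.39/2 → 7, 1.25/1 → 1; chars 71.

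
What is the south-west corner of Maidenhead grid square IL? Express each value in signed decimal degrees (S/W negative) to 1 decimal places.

20.0, -20.0

Field I=8, L=11: +8·20° lon, +11·10° lat → SW at lon -20°, lat 20°.
latitude 20.0, longitude -20.0.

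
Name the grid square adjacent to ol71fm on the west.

OL71em

Longitude subsquare f = 5; −1 → 4 = e.
The latitude characters are unchanged.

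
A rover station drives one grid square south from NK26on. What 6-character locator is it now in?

Latitude subsquare n = 13; −1 → 12 = m.
The longitude characters are unchanged.

NK26om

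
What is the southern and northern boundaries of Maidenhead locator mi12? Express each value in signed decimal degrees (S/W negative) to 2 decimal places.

Field M=12, I=8: +12·20° lon, +8·10° lat → SW at lon 60°, lat -10°.
Square 1, 2: +1·2° lon, +2·1° lat → SW at lon 62°, lat -8°.
Cell spans 2° lon × 1° lat.
south -8.00, north -7.00.

-8.00, -7.00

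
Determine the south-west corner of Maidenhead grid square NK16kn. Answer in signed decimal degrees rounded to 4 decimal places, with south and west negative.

Field N=13, K=10: +13·20° lon, +10·10° lat → SW at lon 80°, lat 10°.
Square 1, 6: +1·2° lon, +6·1° lat → SW at lon 82°, lat 16°.
Subsquare k=10, n=13: +10·0.0833333° lon, +13·0.0416667° lat → SW at lon 82.8333°, lat 16.5417°.
latitude 16.5417, longitude 82.8333.

16.5417, 82.8333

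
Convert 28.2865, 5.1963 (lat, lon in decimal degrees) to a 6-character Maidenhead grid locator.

Add 180° to longitude and 90° to latitude: 185.1963, 118.2865.
Field (20°×10°, letters A–R): lon ⌊185.1963/20⌋ = 9 → J; lat ⌊118.2865/10⌋ = 11 → L.
Square (2°×1°, digits 0–9): lon ⌊5.1963/2⌋ = 2; lat ⌊8.2865/1⌋ = 8.
Subsquare (5′×2.5′, letters a–x): lon ⌊1.1963/0.0833333⌋ = 14 → o; lat ⌊0.2865/0.0416667⌋ = 6 → g.

JL28og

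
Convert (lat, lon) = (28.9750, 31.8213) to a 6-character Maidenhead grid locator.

Shift to the Maidenhead origin (180°W, 90°S): lon 211.8213, lat 118.9750.
Field: 211.8213/20 → 10 → K, 118.9750/10 → 11 → L; chars KL.
Square: 11.8213/2 → 5, 8.9750/1 → 8; chars 58.
Subsquare: 1.8213/0.0833333 → 21 → v, 0.9750/0.0416667 → 23 → x; chars vx.

KL58vx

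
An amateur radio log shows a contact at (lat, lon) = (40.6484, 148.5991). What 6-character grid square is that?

Offset from 180°W / 90°S: lon 328.5991°, lat 130.6484°.
Field (20°×10°, letters A–R): lon ⌊328.5991/20⌋ = 16 → Q; lat ⌊130.6484/10⌋ = 13 → N.
Square (2°×1°, digits 0–9): lon ⌊8.5991/2⌋ = 4; lat ⌊0.6484/1⌋ = 0.
Subsquare (5′×2.5′, letters a–x): lon ⌊0.5991/0.0833333⌋ = 7 → h; lat ⌊0.6484/0.0416667⌋ = 15 → p.

QN40hp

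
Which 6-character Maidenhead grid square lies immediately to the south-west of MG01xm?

Longitude subsquare x = 23; −1 → 22 = w.
Latitude subsquare m = 12; −1 → 11 = l.

MG01wl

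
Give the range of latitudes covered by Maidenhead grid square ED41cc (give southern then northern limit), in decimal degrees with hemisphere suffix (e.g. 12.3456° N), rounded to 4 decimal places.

58.9167° S, 58.8750° S

Field E=4, D=3: +4·20° lon, +3·10° lat → SW at lon -100°, lat -60°.
Square 4, 1: +4·2° lon, +1·1° lat → SW at lon -92°, lat -59°.
Subsquare c=2, c=2: +2·0.0833333° lon, +2·0.0416667° lat → SW at lon -91.8333°, lat -58.9167°.
Cell spans 0.0833333° lon × 0.0416667° lat.
south 58.9167° S, north 58.8750° S.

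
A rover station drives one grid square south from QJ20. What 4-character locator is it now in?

Latitude square 0; −1 → -1, wraps to 9, carry into field.
Latitude field J = 9; −1 → 8 = I.
The longitude characters are unchanged.

QI29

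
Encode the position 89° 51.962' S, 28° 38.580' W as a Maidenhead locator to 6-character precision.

Offset from 180°W / 90°S: lon 151.3570°, lat 0.1340°.
Field: lon ⌊151.3570/20⌋ = 7 → H; lat ⌊0.1340/10⌋ = 0 → A.
Square: lon ⌊11.3570/2⌋ = 5; lat ⌊0.1340/1⌋ = 0.
Subsquare: lon ⌊1.3570/0.0833333⌋ = 16 → q; lat ⌊0.1340/0.0416667⌋ = 3 → d.

HA50qd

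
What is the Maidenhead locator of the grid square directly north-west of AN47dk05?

Longitude extended square 0; −1 → -1, wraps to 9, carry into subsquare.
Longitude subsquare d = 3; −1 → 2 = c.
Latitude extended square 5; +1 → 6.

AN47ck96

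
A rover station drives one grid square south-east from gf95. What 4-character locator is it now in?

HF04

Longitude square 9; +1 → 10, wraps to 0, carry into field.
Longitude field G = 6; +1 → 7 = H.
Latitude square 5; −1 → 4.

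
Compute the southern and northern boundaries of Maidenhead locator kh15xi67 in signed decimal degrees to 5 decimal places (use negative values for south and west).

-14.63750, -14.63333

Field K=10, H=7: +10·20° lon, +7·10° lat → SW at lon 20°, lat -20°.
Square 1, 5: +1·2° lon, +5·1° lat → SW at lon 22°, lat -15°.
Subsquare x=23, i=8: +23·0.0833333° lon, +8·0.0416667° lat → SW at lon 23.9167°, lat -14.6667°.
Extended square 6, 7: +6·0.00833333° lon, +7·0.00416667° lat → SW at lon 23.9667°, lat -14.6375°.
Cell spans 0.00833333° lon × 0.00416667° lat.
south -14.63750, north -14.63333.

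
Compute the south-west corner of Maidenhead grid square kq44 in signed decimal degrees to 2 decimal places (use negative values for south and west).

74.00, 28.00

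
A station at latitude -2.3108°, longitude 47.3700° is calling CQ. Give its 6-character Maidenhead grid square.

Offset from 180°W / 90°S: lon 227.3700°, lat 87.6892°.
Field: lon ⌊227.3700/20⌋ = 11 → L; lat ⌊87.6892/10⌋ = 8 → I.
Square: lon ⌊7.3700/2⌋ = 3; lat ⌊7.6892/1⌋ = 7.
Subsquare: lon ⌊1.3700/0.0833333⌋ = 16 → q; lat ⌊0.6892/0.0416667⌋ = 16 → q.

LI37qq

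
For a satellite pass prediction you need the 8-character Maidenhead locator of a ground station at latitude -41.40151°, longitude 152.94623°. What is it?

QE68lo33

Add 180° to longitude and 90° to latitude: 332.94623, 48.59849.
Field: 332.94623/20 → 16 → Q, 48.59849/10 → 4 → E; chars QE.
Square: 12.94623/2 → 6, 8.59849/1 → 8; chars 68.
Subsquare: 0.94623/0.0833333 → 11 → l, 0.59849/0.0416667 → 14 → o; chars lo.
Extended square: 0.02956/0.00833333 → 3, 0.01516/0.00416667 → 3; chars 33.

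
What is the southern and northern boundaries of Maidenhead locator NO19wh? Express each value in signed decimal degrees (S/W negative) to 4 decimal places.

59.2917, 59.3333

Field N=13, O=14: +13·20° lon, +14·10° lat → SW at lon 80°, lat 50°.
Square 1, 9: +1·2° lon, +9·1° lat → SW at lon 82°, lat 59°.
Subsquare w=22, h=7: +22·0.0833333° lon, +7·0.0416667° lat → SW at lon 83.8333°, lat 59.2917°.
Cell spans 0.0833333° lon × 0.0416667° lat.
south 59.2917, north 59.3333.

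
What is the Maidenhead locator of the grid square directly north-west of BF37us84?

BF37us75

Longitude extended square 8; −1 → 7.
Latitude extended square 4; +1 → 5.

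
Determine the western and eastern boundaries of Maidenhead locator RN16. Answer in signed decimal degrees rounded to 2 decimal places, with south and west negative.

162.00, 164.00

Field R=17, N=13: +17·20° lon, +13·10° lat → SW at lon 160°, lat 40°.
Square 1, 6: +1·2° lon, +6·1° lat → SW at lon 162°, lat 46°.
Cell spans 2° lon × 1° lat.
west 162.00, east 164.00.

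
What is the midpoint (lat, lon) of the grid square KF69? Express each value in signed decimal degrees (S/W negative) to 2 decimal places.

-30.50, 33.00

Field K=10, F=5: +10·20° lon, +5·10° lat → SW at lon 20°, lat -40°.
Square 6, 9: +6·2° lon, +9·1° lat → SW at lon 32°, lat -31°.
Cell spans 2° lon × 1° lat. Centre is SW corner plus half of each.
latitude -30.50, longitude 33.00.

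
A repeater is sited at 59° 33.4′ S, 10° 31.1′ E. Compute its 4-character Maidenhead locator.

Offset from 180°W / 90°S: lon 190.52°, lat 30.44°.
Field: lon ⌊190.52/20⌋ = 9 → J; lat ⌊30.44/10⌋ = 3 → D.
Square: lon ⌊10.52/2⌋ = 5; lat ⌊0.44/1⌋ = 0.

JD50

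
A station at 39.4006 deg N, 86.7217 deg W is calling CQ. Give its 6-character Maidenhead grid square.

Shift to the Maidenhead origin (180°W, 90°S): lon 93.2783, lat 129.4006.
Field: 93.2783/20 → 4 → E, 129.4006/10 → 12 → M; chars EM.
Square: 13.2783/2 → 6, 9.4006/1 → 9; chars 69.
Subsquare: 1.2783/0.0833333 → 15 → p, 0.4006/0.0416667 → 9 → j; chars pj.

EM69pj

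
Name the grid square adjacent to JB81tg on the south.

JB81tf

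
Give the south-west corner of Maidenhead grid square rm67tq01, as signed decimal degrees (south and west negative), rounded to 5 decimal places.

Field R=17, M=12: +17·20° lon, +12·10° lat → SW at lon 160°, lat 30°.
Square 6, 7: +6·2° lon, +7·1° lat → SW at lon 172°, lat 37°.
Subsquare t=19, q=16: +19·0.0833333° lon, +16·0.0416667° lat → SW at lon 173.583°, lat 37.6667°.
Extended square 0, 1: +0·0.00833333° lon, +1·0.00416667° lat → SW at lon 173.583°, lat 37.6708°.
latitude 37.67083, longitude 173.58333.

37.67083, 173.58333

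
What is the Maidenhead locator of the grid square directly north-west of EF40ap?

Longitude subsquare a = 0; −1 → -1, wraps to 23 = x, carry into square.
Longitude square 4; −1 → 3.
Latitude subsquare p = 15; +1 → 16 = q.

EF30xq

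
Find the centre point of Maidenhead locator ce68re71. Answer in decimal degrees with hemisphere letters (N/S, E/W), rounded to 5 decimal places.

41.82708° S, 126.52083° W

Field C=2, E=4: +2·20° lon, +4·10° lat → SW at lon -140°, lat -50°.
Square 6, 8: +6·2° lon, +8·1° lat → SW at lon -128°, lat -42°.
Subsquare r=17, e=4: +17·0.0833333° lon, +4·0.0416667° lat → SW at lon -126.583°, lat -41.8333°.
Extended square 7, 1: +7·0.00833333° lon, +1·0.00416667° lat → SW at lon -126.525°, lat -41.8292°.
Cell spans 0.00833333° lon × 0.00416667° lat. Centre is SW corner plus half of each.
latitude 41.82708° S, longitude 126.52083° W.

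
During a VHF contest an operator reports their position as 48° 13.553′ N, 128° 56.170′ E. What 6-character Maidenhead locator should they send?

Offset from 180°W / 90°S: lon 308.9362°, lat 138.2259°.
Field: lon ⌊308.9362/20⌋ = 15 → P; lat ⌊138.2259/10⌋ = 13 → N.
Square: lon ⌊8.9362/2⌋ = 4; lat ⌊8.2259/1⌋ = 8.
Subsquare: lon ⌊0.9362/0.0833333⌋ = 11 → l; lat ⌊0.2259/0.0416667⌋ = 5 → f.

PN48lf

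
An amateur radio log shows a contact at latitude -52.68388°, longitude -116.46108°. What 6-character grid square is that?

DD17sh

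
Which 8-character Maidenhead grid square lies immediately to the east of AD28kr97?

AD28lr07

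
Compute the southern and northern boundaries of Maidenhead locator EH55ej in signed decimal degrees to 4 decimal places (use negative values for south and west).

-14.6250, -14.5833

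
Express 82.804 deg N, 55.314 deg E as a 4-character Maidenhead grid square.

LR72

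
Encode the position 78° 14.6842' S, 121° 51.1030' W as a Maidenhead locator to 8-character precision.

CB91bs71

Offset from 180°W / 90°S: lon 58.14828°, lat 11.75526°.
Field (20°×10°, letters A–R): lon ⌊58.14828/20⌋ = 2 → C; lat ⌊11.75526/10⌋ = 1 → B.
Square (2°×1°, digits 0–9): lon ⌊18.14828/2⌋ = 9; lat ⌊1.75526/1⌋ = 1.
Subsquare (5′×2.5′, letters a–x): lon ⌊0.14828/0.0833333⌋ = 1 → b; lat ⌊0.75526/0.0416667⌋ = 18 → s.
Extended square (30″×15″, digits 0–9): lon ⌊0.06495/0.00833333⌋ = 7; lat ⌊0.00526/0.00416667⌋ = 1.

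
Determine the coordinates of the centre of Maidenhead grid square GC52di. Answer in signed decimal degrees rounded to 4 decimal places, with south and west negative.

-67.6458, -49.7083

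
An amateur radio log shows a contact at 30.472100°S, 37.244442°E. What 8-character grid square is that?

KF89om96

Shift to the Maidenhead origin (180°W, 90°S): lon 217.24444, lat 59.52790.
Field: 217.24444/20 → 10 → K, 59.52790/10 → 5 → F; chars KF.
Square: 17.24444/2 → 8, 9.52790/1 → 9; chars 89.
Subsquare: 1.24444/0.0833333 → 14 → o, 0.52790/0.0416667 → 12 → m; chars om.
Extended square: 0.07778/0.00833333 → 9, 0.02790/0.00416667 → 6; chars 96.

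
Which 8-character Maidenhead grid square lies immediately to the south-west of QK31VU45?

Longitude extended square 4; −1 → 3.
Latitude extended square 5; −1 → 4.

QK31vu34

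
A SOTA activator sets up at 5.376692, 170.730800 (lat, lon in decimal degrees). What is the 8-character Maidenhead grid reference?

Offset from 180°W / 90°S: lon 350.73080°, lat 95.37669°.
Field: 350.73080/20 → 17 → R, 95.37669/10 → 9 → J; chars RJ.
Square: 10.73080/2 → 5, 5.37669/1 → 5; chars 55.
Subsquare: 0.73080/0.0833333 → 8 → i, 0.37669/0.0416667 → 9 → j; chars ij.
Extended square: 0.06413/0.00833333 → 7, 0.00169/0.00416667 → 0; chars 70.

RJ55ij70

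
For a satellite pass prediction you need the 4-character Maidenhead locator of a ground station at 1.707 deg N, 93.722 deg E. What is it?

NJ61

Shift to the Maidenhead origin (180°W, 90°S): lon 273.72, lat 91.71.
Field (20°×10°, letters A–R): lon ⌊273.72/20⌋ = 13 → N; lat ⌊91.71/10⌋ = 9 → J.
Square (2°×1°, digits 0–9): lon ⌊13.72/2⌋ = 6; lat ⌊1.71/1⌋ = 1.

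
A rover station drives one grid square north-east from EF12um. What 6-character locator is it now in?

Longitude subsquare u = 20; +1 → 21 = v.
Latitude subsquare m = 12; +1 → 13 = n.

EF12vn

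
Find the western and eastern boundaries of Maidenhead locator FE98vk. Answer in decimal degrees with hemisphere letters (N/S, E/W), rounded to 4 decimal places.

Field F=5, E=4: +5·20° lon, +4·10° lat → SW at lon -80°, lat -50°.
Square 9, 8: +9·2° lon, +8·1° lat → SW at lon -62°, lat -42°.
Subsquare v=21, k=10: +21·0.0833333° lon, +10·0.0416667° lat → SW at lon -60.25°, lat -41.5833°.
Cell spans 0.0833333° lon × 0.0416667° lat.
west 60.2500° W, east 60.1667° W.

60.2500° W, 60.1667° W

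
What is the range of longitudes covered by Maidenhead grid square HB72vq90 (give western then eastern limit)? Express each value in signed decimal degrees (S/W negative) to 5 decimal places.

-24.17500, -24.16667

Field H=7, B=1: +7·20° lon, +1·10° lat → SW at lon -40°, lat -80°.
Square 7, 2: +7·2° lon, +2·1° lat → SW at lon -26°, lat -78°.
Subsquare v=21, q=16: +21·0.0833333° lon, +16·0.0416667° lat → SW at lon -24.25°, lat -77.3333°.
Extended square 9, 0: +9·0.00833333° lon, +0·0.00416667° lat → SW at lon -24.175°, lat -77.3333°.
Cell spans 0.00833333° lon × 0.00416667° lat.
west -24.17500, east -24.16667.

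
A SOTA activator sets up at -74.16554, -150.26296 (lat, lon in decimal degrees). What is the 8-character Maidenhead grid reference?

Add 180° to longitude and 90° to latitude: 29.73704, 15.83446.
Field (20°×10°, letters A–R): 29.73704/20 → 1 → B, 15.83446/10 → 1 → B; chars BB.
Square (2°×1°, digits 0–9): 9.73704/2 → 4, 5.83446/1 → 5; chars 45.
Subsquare (5′×2.5′, letters a–x): 1.73704/0.0833333 → 20 → u, 0.83446/0.0416667 → 20 → u; chars uu.
Extended square (30″×15″, digits 0–9): 0.07037/0.00833333 → 8, 0.00113/0.00416667 → 0; chars 80.

BB45uu80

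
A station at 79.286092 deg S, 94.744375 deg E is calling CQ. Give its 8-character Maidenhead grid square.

NB70ir91

Shift to the Maidenhead origin (180°W, 90°S): lon 274.74437, lat 10.71391.
Field: 274.74437/20 → 13 → N, 10.71391/10 → 1 → B; chars NB.
Square: 14.74437/2 → 7, 0.71391/1 → 0; chars 70.
Subsquare: 0.74437/0.0833333 → 8 → i, 0.71391/0.0416667 → 17 → r; chars ir.
Extended square: 0.07771/0.00833333 → 9, 0.00557/0.00416667 → 1; chars 91.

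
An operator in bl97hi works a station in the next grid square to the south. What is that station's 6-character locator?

BL97hh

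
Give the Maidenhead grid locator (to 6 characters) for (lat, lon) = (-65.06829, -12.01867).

IC34xw

Add 180° to longitude and 90° to latitude: 167.9813, 24.9317.
Field: lon ⌊167.9813/20⌋ = 8 → I; lat ⌊24.9317/10⌋ = 2 → C.
Square: lon ⌊7.9813/2⌋ = 3; lat ⌊4.9317/1⌋ = 4.
Subsquare: lon ⌊1.9813/0.0833333⌋ = 23 → x; lat ⌊0.9317/0.0416667⌋ = 22 → w.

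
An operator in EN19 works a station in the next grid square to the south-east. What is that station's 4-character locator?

Longitude square 1; +1 → 2.
Latitude square 9; −1 → 8.

EN28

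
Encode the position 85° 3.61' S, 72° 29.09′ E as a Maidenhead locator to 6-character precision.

MA64fw

Offset from 180°W / 90°S: lon 252.4848°, lat 4.9398°.
Field (20°×10°, letters A–R): 252.4848/20 → 12 → M, 4.9398/10 → 0 → A; chars MA.
Square (2°×1°, digits 0–9): 12.4848/2 → 6, 4.9398/1 → 4; chars 64.
Subsquare (5′×2.5′, letters a–x): 0.4848/0.0833333 → 5 → f, 0.9398/0.0416667 → 22 → w; chars fw.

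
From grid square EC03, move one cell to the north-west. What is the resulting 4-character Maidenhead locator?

DC94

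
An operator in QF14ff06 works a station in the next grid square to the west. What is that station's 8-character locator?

Longitude extended square 0; −1 → -1, wraps to 9, carry into subsquare.
Longitude subsquare f = 5; −1 → 4 = e.
The latitude characters are unchanged.

QF14ef96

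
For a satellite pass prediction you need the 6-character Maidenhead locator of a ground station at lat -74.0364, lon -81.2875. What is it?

Shift to the Maidenhead origin (180°W, 90°S): lon 98.7125, lat 15.9636.
Field: 98.7125/20 → 4 → E, 15.9636/10 → 1 → B; chars EB.
Square: 18.7125/2 → 9, 5.9636/1 → 5; chars 95.
Subsquare: 0.7125/0.0833333 → 8 → i, 0.9636/0.0416667 → 23 → x; chars ix.

EB95ix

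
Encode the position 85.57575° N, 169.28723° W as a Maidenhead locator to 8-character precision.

AR55in58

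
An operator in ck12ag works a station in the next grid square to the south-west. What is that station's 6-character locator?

CK02xf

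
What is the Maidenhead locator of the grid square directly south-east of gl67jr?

Longitude subsquare j = 9; +1 → 10 = k.
Latitude subsquare r = 17; −1 → 16 = q.

GL67kq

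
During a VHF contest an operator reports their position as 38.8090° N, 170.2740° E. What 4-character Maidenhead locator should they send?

RM58

Shift to the Maidenhead origin (180°W, 90°S): lon 350.27, lat 128.81.
Field: 350.27/20 → 17 → R, 128.81/10 → 12 → M; chars RM.
Square: 10.27/2 → 5, 8.81/1 → 8; chars 58.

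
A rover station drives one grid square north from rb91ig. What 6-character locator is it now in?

Latitude subsquare g = 6; +1 → 7 = h.
The longitude characters are unchanged.

RB91ih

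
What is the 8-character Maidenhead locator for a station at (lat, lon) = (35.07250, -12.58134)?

IM35rb07

Shift to the Maidenhead origin (180°W, 90°S): lon 167.41866, lat 125.07250.
Field (20°×10°, letters A–R): 167.41866/20 → 8 → I, 125.07250/10 → 12 → M; chars IM.
Square (2°×1°, digits 0–9): 7.41866/2 → 3, 5.07250/1 → 5; chars 35.
Subsquare (5′×2.5′, letters a–x): 1.41866/0.0833333 → 17 → r, 0.07250/0.0416667 → 1 → b; chars rb.
Extended square (30″×15″, digits 0–9): 0.00199/0.00833333 → 0, 0.03083/0.00416667 → 7; chars 07.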